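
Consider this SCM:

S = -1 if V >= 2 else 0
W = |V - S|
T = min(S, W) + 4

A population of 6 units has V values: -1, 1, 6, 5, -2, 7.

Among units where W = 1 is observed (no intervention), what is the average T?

4

E[T|W=1] averages over only the 2 units with W=1 (V = -1, 1): T = 4, 4, mean 4.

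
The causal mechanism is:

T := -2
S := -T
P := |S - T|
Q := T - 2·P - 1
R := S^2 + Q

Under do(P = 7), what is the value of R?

-13

do(P=7) replaces the equation P := |S - T| with the constant P = 7.
S = -T  [with T=-2]  = 2
Q = T - 2·P - 1  [with T=-2, P=7]  = -17
R = S^2 + Q  [with S=2, Q=-17]  = -13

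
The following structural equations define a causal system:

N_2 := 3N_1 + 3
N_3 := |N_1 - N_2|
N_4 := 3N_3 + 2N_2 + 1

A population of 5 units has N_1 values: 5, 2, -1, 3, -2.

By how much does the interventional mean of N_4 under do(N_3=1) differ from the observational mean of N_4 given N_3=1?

17.4

Under do(N_3=1), N_3's equation is replaced by N_3=1 for every unit. Per-unit N_4: 40, 22, 4, 28, -2. Mean = 18.4.
E[N_4|N_3=1] averages over only the 2 units with N_3=1 (N_1 = -1, -2): N_4 = 4, -2, mean 1.
Difference = 18.4 − 1 = 17.4.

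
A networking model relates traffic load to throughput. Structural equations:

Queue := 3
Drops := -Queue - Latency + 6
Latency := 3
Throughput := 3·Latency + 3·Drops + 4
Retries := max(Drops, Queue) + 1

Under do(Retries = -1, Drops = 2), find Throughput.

The joint intervention fixes Retries = -1, Drops = 2, removing each variable's own equation.
Throughput = 3·Latency + 3·Drops + 4  [with Latency=3, Drops=2]  = 19

19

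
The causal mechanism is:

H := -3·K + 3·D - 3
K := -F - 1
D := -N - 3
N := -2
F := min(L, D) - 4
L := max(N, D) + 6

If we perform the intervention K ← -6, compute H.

The intervention breaks the incoming arrows to K: K := -F - 1 no longer applies, and K = -6.
D = -N - 3  [with N=-2]  = -1
H = -3·K + 3·D - 3  [with K=-6, D=-1]  = 12

12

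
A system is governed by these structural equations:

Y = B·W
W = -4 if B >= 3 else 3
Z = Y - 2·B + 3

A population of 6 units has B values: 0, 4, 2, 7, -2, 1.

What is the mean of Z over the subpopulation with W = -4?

-30

Conditioning on W=-4 selects the 2 unit(s) with B ∈ {4, 7}. Their Z values: -21, -39. Mean = -30.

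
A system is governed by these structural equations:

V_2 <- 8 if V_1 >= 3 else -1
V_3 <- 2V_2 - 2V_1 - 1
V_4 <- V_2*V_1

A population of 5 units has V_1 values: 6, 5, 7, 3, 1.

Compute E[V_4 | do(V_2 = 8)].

35.2

Under do(V_2=8), V_2's equation is replaced by V_2=8 for every unit. Per-unit V_4: 48, 40, 56, 24, 8. Mean = 35.2.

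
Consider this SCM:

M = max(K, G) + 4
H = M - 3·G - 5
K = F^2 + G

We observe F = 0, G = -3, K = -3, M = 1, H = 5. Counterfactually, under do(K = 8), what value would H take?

do(K=8) replaces the equation K = F^2 + G with the constant K = 8.
M = max(K, G) + 4  [with K=8, G=-3]  = 12
H = M - 3·G - 5  [with M=12, G=-3]  = 16

16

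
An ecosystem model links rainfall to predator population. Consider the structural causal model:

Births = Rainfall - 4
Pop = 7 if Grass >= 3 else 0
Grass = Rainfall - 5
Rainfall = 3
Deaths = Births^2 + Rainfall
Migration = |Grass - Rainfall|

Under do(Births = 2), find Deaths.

7

The intervention breaks the incoming arrows to Births: Births = Rainfall - 4 no longer applies, and Births = 2.
Deaths = Births^2 + Rainfall  [with Births=2, Rainfall=3]  = 7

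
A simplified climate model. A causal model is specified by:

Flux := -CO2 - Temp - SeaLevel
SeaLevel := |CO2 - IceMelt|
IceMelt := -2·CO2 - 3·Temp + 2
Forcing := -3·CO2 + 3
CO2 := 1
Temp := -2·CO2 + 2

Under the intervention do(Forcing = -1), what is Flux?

Under do(Forcing=-1), the mechanism Forcing := -3·CO2 + 3 is discarded; Forcing is fixed at -1.
No directed path runs from Forcing to Flux, so Flux keeps its natural value.
Temp = -2·CO2 + 2  [with CO2=1]  = 0
IceMelt = -2·CO2 - 3·Temp + 2  [with CO2=1, Temp=0]  = 0
SeaLevel = |CO2 - IceMelt|  [with CO2=1, IceMelt=0]  = 1
Flux = -CO2 - Temp - SeaLevel  [with CO2=1, Temp=0, SeaLevel=1]  = -2

-2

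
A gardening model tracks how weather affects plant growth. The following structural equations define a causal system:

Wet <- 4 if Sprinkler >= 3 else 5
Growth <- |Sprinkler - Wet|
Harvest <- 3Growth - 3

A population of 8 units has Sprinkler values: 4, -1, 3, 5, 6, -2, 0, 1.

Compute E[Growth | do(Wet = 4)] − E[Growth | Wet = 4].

1.75

The intervention sets Wet=4 in all 8 units regardless of Sprinkler. Recomputing Growth per unit gives 0, 5, 1, 1, 2, 6, 4, 3; average 2.75.
Observing Wet=4 restricts to units where Wet's equation naturally yields 4: Sprinkler ∈ {4, 3, 5, 6}. In that subpopulation Growth = 0, 1, 1, 2, mean 1.
Difference = 2.75 − 1 = 1.75.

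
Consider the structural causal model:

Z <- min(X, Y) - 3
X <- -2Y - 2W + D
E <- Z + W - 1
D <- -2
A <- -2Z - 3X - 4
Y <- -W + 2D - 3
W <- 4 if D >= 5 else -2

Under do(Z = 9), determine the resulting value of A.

The intervention breaks the incoming arrows to Z: Z <- min(X, Y) - 3 no longer applies, and Z = 9.
W = 4 if D >= 5 else -2  [with D=-2]  = -2
Y = -W + 2D - 3  [with W=-2, D=-2]  = -5
X = -2Y - 2W + D  [with Y=-5, W=-2, D=-2]  = 12
A = -2Z - 3X - 4  [with Z=9, X=12]  = -58

-58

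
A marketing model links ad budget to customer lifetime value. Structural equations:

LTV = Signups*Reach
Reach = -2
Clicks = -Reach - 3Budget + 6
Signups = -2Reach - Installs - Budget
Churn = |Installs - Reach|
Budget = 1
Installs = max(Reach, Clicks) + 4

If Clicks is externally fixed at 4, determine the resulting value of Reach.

Under do(Clicks=4), the mechanism Clicks = -Reach - 3Budget + 6 is discarded; Clicks is fixed at 4.
Since Reach is not a descendant of the intervened variable, it is unaffected.

-2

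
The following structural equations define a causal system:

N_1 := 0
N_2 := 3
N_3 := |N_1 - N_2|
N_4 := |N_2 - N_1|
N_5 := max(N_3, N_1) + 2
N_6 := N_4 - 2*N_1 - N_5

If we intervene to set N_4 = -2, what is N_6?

Under do(N_4=-2), the mechanism N_4 := |N_2 - N_1| is discarded; N_4 is fixed at -2.
N_3 = |N_1 - N_2|  [with N_1=0, N_2=3]  = 3
N_5 = max(N_3, N_1) + 2  [with N_3=3, N_1=0]  = 5
N_6 = N_4 - 2*N_1 - N_5  [with N_4=-2, N_1=0, N_5=5]  = -7

-7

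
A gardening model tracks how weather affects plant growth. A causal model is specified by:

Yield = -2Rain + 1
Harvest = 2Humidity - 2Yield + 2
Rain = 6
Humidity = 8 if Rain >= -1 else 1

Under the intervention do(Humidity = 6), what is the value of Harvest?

Under do(Humidity=6), the mechanism Humidity = 8 if Rain >= -1 else 1 is discarded; Humidity is fixed at 6.
Yield = -2Rain + 1  [with Rain=6]  = -11
Harvest = 2Humidity - 2Yield + 2  [with Humidity=6, Yield=-11]  = 36

36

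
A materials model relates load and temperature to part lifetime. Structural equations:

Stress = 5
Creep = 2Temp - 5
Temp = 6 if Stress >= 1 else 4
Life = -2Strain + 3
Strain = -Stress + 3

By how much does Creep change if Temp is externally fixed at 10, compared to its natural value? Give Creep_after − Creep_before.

The intervention breaks the incoming arrows to Temp: Temp = 6 if Stress >= 1 else 4 no longer applies, and Temp = 10.
Creep = 2Temp - 5  [with Temp=10]  = 15
Without intervention: Temp = 6 if Stress >= 1 else 4  [with Stress=5]  = 6; Creep = 2Temp - 5  [with Temp=6]  = 7.
Change = 15 − 7 = 8.

8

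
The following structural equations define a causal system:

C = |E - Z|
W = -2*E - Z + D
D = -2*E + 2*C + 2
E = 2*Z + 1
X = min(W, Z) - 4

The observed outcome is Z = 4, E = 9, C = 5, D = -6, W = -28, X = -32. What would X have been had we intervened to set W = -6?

The intervention breaks the incoming arrows to W: W = -2*E - Z + D no longer applies, and W = -6.
X = min(W, Z) - 4  [with W=-6, Z=4]  = -10

-10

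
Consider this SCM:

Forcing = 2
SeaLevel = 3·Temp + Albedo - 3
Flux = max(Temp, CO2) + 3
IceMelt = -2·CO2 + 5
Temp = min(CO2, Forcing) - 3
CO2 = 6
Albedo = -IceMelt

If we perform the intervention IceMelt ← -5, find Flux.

The intervention breaks the incoming arrows to IceMelt: IceMelt = -2·CO2 + 5 no longer applies, and IceMelt = -5.
No directed path runs from IceMelt to Flux, so Flux keeps its natural value.
Temp = min(CO2, Forcing) - 3  [with CO2=6, Forcing=2]  = -1
Flux = max(Temp, CO2) + 3  [with Temp=-1, CO2=6]  = 9

9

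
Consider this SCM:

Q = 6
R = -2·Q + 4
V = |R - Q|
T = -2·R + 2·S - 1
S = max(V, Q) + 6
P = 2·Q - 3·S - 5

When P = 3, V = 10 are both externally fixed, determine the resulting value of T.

47

Under do(P = 3, V = 10), each intervened variable's structural equation is replaced by its fixed value.
R = -2·Q + 4  [with Q=6]  = -8
S = max(V, Q) + 6  [with V=10, Q=6]  = 16
T = -2·R + 2·S - 1  [with R=-8, S=16]  = 47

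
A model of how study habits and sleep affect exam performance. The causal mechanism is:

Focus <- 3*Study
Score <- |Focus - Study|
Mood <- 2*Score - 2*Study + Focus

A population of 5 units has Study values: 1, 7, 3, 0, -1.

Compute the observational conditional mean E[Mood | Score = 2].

4

Observing Score=2 restricts to units where Score's equation naturally yields 2: Study ∈ {1, -1}. In that subpopulation Mood = 5, 3, mean 4.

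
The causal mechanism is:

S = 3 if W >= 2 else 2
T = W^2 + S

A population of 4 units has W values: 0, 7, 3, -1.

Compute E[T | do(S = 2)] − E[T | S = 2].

The intervention sets S=2 in all 4 units regardless of W. Recomputing T per unit gives 2, 51, 11, 3; average 16.75.
Observing S=2 restricts to units where S's equation naturally yields 2: W ∈ {0, -1}. In that subpopulation T = 2, 3, mean 2.5.
Difference = 16.75 − 2.5 = 14.25.

14.25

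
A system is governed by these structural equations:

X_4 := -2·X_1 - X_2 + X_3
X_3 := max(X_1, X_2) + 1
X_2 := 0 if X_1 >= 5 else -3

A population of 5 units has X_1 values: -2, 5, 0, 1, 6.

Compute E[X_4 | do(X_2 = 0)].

-0.6

Under do(X_2=0), X_2's equation is replaced by X_2=0 for every unit. Per-unit X_4: 5, -4, 1, 0, -5. Mean = -0.6.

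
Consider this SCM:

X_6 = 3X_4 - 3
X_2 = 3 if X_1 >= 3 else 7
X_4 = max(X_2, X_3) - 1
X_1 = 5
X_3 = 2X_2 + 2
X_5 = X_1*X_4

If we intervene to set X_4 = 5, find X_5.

Intervening sets X_4 = 5 and removes its equation (X_4 = max(X_2, X_3) - 1).
X_5 = X_1*X_4  [with X_1=5, X_4=5]  = 25

25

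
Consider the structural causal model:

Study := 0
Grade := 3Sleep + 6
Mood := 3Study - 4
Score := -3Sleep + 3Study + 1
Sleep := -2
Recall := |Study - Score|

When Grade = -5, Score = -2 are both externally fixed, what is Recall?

Under do(Grade = -5, Score = -2), each intervened variable's structural equation is replaced by its fixed value.
Recall = |Study - Score|  [with Study=0, Score=-2]  = 2

2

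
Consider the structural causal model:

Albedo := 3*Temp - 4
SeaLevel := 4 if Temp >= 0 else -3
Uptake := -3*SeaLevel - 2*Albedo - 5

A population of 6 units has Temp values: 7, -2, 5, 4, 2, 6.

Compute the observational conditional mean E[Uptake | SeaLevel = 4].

Conditioning on SeaLevel=4 selects the 5 unit(s) with Temp ∈ {7, 5, 4, 2, 6}. Their Uptake values: -51, -39, -33, -21, -45. Mean = -37.8.

-37.8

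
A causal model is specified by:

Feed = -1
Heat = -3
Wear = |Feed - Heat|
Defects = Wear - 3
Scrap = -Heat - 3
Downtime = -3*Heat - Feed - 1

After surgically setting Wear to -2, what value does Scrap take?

0

do(Wear=-2) replaces the equation Wear = |Feed - Heat| with the constant Wear = -2.
Scrap is not downstream of the intervention, so its value is determined by the original equations.
Scrap = -Heat - 3  [with Heat=-3]  = 0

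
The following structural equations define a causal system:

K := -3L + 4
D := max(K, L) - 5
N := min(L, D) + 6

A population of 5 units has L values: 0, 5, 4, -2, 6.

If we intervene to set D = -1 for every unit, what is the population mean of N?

Under do(D=-1), D's equation is replaced by D=-1 for every unit. Per-unit N: 5, 5, 5, 4, 5. Mean = 4.8.

4.8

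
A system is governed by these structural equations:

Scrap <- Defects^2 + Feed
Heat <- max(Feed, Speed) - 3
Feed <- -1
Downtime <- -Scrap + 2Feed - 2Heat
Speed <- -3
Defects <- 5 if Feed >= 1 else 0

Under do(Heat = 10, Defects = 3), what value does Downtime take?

Setting Heat = 10, Defects = 3 by intervention discards those variables' equations.
Scrap = Defects^2 + Feed  [with Defects=3, Feed=-1]  = 8
Downtime = -Scrap + 2Feed - 2Heat  [with Scrap=8, Feed=-1, Heat=10]  = -30

-30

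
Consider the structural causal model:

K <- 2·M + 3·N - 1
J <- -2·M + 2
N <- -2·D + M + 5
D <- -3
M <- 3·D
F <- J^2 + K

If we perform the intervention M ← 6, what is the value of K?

62

do(M=6) replaces the equation M <- 3·D with the constant M = 6.
N = -2·D + M + 5  [with D=-3, M=6]  = 17
K = 2·M + 3·N - 1  [with M=6, N=17]  = 62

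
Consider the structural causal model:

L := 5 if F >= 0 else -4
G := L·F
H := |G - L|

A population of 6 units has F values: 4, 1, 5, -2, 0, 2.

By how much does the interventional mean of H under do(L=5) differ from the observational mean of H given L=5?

1

The intervention sets L=5 in all 6 units regardless of F. Recomputing H per unit gives 15, 0, 20, 15, 5, 5; average 10.
E[H|L=5] averages over only the 5 units with L=5 (F = 4, 1, 5, 0, 2): H = 15, 0, 20, 5, 5, mean 9.
Difference = 10 − 9 = 1.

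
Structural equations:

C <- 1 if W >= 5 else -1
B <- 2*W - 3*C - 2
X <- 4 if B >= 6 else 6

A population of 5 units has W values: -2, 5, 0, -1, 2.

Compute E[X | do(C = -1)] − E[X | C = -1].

Under do(C=-1), C's equation is replaced by C=-1 for every unit. Per-unit X: 6, 4, 6, 6, 6. Mean = 5.6.
E[X|C=-1] averages over only the 4 units with C=-1 (W = -2, 0, -1, 2): X = 6, 6, 6, 6, mean 6.
Difference = 5.6 − 6 = -0.4.

-0.4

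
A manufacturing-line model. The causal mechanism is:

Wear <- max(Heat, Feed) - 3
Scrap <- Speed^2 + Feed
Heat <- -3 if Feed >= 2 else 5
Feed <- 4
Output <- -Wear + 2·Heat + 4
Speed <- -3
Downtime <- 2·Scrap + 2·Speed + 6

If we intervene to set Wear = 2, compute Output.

-4

Under do(Wear=2), the mechanism Wear <- max(Heat, Feed) - 3 is discarded; Wear is fixed at 2.
Heat = -3 if Feed >= 2 else 5  [with Feed=4]  = -3
Output = -Wear + 2·Heat + 4  [with Wear=2, Heat=-3]  = -4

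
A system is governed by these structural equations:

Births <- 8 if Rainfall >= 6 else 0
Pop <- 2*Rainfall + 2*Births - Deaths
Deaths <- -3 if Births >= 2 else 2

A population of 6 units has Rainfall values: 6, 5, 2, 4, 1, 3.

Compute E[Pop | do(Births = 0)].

Every unit gets Births=0 under the intervention. Pop values become 10, 8, 2, 6, 0, 4; E[Pop|do(Births=0)] = 5.

5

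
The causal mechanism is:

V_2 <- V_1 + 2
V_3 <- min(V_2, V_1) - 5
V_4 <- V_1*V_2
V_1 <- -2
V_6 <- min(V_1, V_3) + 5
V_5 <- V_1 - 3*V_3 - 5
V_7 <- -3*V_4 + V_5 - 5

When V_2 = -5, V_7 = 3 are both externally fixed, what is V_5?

23

Setting V_2 = -5, V_7 = 3 by intervention discards those variables' equations.
V_3 = min(V_2, V_1) - 5  [with V_2=-5, V_1=-2]  = -10
V_5 = V_1 - 3*V_3 - 5  [with V_1=-2, V_3=-10]  = 23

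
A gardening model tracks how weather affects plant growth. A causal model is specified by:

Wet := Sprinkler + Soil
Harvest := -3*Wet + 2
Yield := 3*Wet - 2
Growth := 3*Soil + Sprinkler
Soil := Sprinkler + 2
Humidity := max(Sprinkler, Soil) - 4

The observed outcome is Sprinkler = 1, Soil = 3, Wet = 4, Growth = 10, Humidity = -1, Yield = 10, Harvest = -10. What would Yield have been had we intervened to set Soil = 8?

25

Under do(Soil=8), the mechanism Soil := Sprinkler + 2 is discarded; Soil is fixed at 8.
Wet = Sprinkler + Soil  [with Sprinkler=1, Soil=8]  = 9
Yield = 3*Wet - 2  [with Wet=9]  = 25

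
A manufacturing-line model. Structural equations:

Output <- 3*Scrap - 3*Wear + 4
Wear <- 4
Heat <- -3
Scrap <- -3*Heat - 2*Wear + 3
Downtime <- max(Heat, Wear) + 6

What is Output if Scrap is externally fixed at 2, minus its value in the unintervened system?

The intervention breaks the incoming arrows to Scrap: Scrap <- -3*Heat - 2*Wear + 3 no longer applies, and Scrap = 2.
Output = 3*Scrap - 3*Wear + 4  [with Scrap=2, Wear=4]  = -2
Without intervention: Scrap = -3*Heat - 2*Wear + 3  [with Heat=-3, Wear=4]  = 4; Output = 3*Scrap - 3*Wear + 4  [with Scrap=4, Wear=4]  = 4.
Change = -2 − 4 = -6.

-6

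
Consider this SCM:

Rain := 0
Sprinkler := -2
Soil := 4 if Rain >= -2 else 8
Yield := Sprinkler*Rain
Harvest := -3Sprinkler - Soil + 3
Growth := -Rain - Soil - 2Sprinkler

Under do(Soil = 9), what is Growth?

The intervention breaks the incoming arrows to Soil: Soil := 4 if Rain >= -2 else 8 no longer applies, and Soil = 9.
Growth = -Rain - Soil - 2Sprinkler  [with Rain=0, Soil=9, Sprinkler=-2]  = -5

-5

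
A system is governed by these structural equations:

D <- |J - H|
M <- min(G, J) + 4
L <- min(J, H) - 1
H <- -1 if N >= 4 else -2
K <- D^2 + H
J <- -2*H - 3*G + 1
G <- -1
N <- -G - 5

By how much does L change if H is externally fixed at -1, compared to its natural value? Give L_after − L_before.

1

The intervention breaks the incoming arrows to H: H <- -1 if N >= 4 else -2 no longer applies, and H = -1.
J = -2*H - 3*G + 1  [with H=-1, G=-1]  = 6
L = min(J, H) - 1  [with J=6, H=-1]  = -2
Without intervention: N = -G - 5  [with G=-1]  = -4; H = -1 if N >= 4 else -2  [with N=-4]  = -2; J = -2*H - 3*G + 1  [with H=-2, G=-1]  = 8; L = min(J, H) - 1  [with J=8, H=-2]  = -3.
Change = -2 − (-3) = 1.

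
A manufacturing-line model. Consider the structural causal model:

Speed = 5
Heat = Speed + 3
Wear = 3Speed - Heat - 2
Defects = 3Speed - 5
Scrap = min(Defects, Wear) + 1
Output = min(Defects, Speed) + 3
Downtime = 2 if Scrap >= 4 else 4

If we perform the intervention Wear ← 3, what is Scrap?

do(Wear=3) replaces the equation Wear = 3Speed - Heat - 2 with the constant Wear = 3.
Defects = 3Speed - 5  [with Speed=5]  = 10
Scrap = min(Defects, Wear) + 1  [with Defects=10, Wear=3]  = 4

4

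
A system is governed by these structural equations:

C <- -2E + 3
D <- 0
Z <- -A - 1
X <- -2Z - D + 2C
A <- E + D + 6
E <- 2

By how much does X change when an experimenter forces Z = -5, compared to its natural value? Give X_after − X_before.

-8

The intervention breaks the incoming arrows to Z: Z <- -A - 1 no longer applies, and Z = -5.
C = -2E + 3  [with E=2]  = -1
X = -2Z - D + 2C  [with Z=-5, D=0, C=-1]  = 8
Without intervention: A = E + D + 6  [with E=2, D=0]  = 8; C = -2E + 3  [with E=2]  = -1; Z = -A - 1  [with A=8]  = -9; X = -2Z - D + 2C  [with Z=-9, D=0, C=-1]  = 16.
Change = 8 − 16 = -8.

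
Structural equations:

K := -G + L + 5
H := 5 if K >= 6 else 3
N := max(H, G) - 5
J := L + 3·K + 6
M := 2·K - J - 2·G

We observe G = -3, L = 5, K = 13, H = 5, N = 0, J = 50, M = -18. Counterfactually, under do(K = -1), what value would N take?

do(K=-1) replaces the equation K := -G + L + 5 with the constant K = -1.
H = 5 if K >= 6 else 3  [with K=-1]  = 3
N = max(H, G) - 5  [with H=3, G=-3]  = -2

-2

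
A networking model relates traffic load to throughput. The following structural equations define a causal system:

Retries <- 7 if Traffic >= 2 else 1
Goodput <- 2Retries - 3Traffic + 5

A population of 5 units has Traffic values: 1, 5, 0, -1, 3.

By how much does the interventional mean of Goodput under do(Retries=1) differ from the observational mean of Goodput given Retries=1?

-4.8

do(Retries=1) breaks Retries's dependence on Traffic. With Retries=1 fixed, Goodput across the units is 4, -8, 7, 10, -2, mean 2.2.
E[Goodput|Retries=1] averages over only the 3 units with Retries=1 (Traffic = 1, 0, -1): Goodput = 4, 7, 10, mean 7.
Difference = 2.2 − 7 = -4.8.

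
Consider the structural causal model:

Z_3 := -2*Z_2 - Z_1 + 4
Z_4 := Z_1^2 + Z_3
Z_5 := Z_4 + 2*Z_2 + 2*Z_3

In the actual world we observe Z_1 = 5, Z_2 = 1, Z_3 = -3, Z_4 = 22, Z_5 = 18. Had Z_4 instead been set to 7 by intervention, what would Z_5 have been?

Intervening sets Z_4 = 7 and removes its equation (Z_4 := Z_1^2 + Z_3).
Z_3 = -2*Z_2 - Z_1 + 4  [with Z_2=1, Z_1=5]  = -3
Z_5 = Z_4 + 2*Z_2 + 2*Z_3  [with Z_4=7, Z_2=1, Z_3=-3]  = 3

3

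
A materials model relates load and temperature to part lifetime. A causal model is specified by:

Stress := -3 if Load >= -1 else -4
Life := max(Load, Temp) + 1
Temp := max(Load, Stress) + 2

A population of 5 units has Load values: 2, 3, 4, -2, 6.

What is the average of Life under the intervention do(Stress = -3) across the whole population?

5.6

The intervention sets Stress=-3 in all 5 units regardless of Load. Recomputing Life per unit gives 5, 6, 7, 1, 9; average 5.6.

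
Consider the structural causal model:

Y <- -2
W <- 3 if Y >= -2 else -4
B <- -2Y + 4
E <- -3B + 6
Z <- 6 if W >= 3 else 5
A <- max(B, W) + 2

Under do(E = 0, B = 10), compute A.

12

The joint intervention fixes E = 0, B = 10, removing each variable's own equation.
W = 3 if Y >= -2 else -4  [with Y=-2]  = 3
A = max(B, W) + 2  [with B=10, W=3]  = 12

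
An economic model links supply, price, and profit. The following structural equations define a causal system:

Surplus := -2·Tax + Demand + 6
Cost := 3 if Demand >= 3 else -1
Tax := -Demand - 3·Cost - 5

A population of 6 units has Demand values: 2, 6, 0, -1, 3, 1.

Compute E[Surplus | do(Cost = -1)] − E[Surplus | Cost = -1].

4

Under do(Cost=-1), Cost's equation is replaced by Cost=-1 for every unit. Per-unit Surplus: 16, 28, 10, 7, 19, 13. Mean = 15.5.
Observing Cost=-1 restricts to units where Cost's equation naturally yields -1: Demand ∈ {2, 0, -1, 1}. In that subpopulation Surplus = 16, 10, 7, 13, mean 11.5.
Difference = 15.5 − 11.5 = 4.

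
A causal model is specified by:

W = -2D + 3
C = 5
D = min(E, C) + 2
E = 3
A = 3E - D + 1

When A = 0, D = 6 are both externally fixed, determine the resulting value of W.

The joint intervention fixes A = 0, D = 6, removing each variable's own equation.
W = -2D + 3  [with D=6]  = -9

-9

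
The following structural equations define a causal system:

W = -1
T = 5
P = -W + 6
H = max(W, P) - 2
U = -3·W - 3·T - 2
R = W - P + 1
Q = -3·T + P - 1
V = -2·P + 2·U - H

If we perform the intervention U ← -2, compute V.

do(U=-2) replaces the equation U = -3·W - 3·T - 2 with the constant U = -2.
P = -W + 6  [with W=-1]  = 7
H = max(W, P) - 2  [with W=-1, P=7]  = 5
V = -2·P + 2·U - H  [with P=7, U=-2, H=5]  = -23

-23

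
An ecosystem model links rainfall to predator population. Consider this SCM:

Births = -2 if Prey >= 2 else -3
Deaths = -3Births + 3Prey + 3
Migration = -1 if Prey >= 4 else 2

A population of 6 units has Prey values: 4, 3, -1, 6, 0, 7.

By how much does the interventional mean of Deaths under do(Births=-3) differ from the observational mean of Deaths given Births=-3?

Under do(Births=-3), Births's equation is replaced by Births=-3 for every unit. Per-unit Deaths: 24, 21, 9, 30, 12, 33. Mean = 21.5.
Conditioning on Births=-3 selects the 2 unit(s) with Prey ∈ {-1, 0}. Their Deaths values: 9, 12. Mean = 10.5.
Difference = 21.5 − 10.5 = 11.

11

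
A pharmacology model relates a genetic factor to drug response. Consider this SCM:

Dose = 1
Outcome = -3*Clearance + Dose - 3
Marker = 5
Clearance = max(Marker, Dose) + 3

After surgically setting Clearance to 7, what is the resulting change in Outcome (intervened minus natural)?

The intervention breaks the incoming arrows to Clearance: Clearance = max(Marker, Dose) + 3 no longer applies, and Clearance = 7.
Outcome = -3*Clearance + Dose - 3  [with Clearance=7, Dose=1]  = -23
Without intervention: Clearance = max(Marker, Dose) + 3  [with Marker=5, Dose=1]  = 8; Outcome = -3*Clearance + Dose - 3  [with Clearance=8, Dose=1]  = -26.
Change = -23 − (-26) = 3.

3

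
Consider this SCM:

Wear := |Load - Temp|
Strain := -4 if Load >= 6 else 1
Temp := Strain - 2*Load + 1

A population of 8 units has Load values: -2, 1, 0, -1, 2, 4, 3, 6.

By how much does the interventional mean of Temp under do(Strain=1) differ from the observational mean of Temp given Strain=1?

The intervention sets Strain=1 in all 8 units regardless of Load. Recomputing Temp per unit gives 6, 0, 2, 4, -2, -6, -4, -10; average -1.25.
Observing Strain=1 restricts to units where Strain's equation naturally yields 1: Load ∈ {-2, 1, 0, -1, 2, 4, 3}. In that subpopulation Temp = 6, 0, 2, 4, -2, -6, -4, mean 0.
Difference = -1.25 − 0 = -1.25.

-1.25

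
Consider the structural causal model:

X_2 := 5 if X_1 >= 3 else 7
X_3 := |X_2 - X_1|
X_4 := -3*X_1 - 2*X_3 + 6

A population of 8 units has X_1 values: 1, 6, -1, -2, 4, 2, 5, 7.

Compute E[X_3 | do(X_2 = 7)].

4.25

do(X_2=7) breaks X_2's dependence on X_1. With X_2=7 fixed, X_3 across the units is 6, 1, 8, 9, 3, 5, 2, 0, mean 4.25.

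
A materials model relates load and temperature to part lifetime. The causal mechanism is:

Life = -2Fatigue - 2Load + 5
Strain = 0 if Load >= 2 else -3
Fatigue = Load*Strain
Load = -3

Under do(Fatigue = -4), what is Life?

19

The intervention breaks the incoming arrows to Fatigue: Fatigue = Load*Strain no longer applies, and Fatigue = -4.
Life = -2Fatigue - 2Load + 5  [with Fatigue=-4, Load=-3]  = 19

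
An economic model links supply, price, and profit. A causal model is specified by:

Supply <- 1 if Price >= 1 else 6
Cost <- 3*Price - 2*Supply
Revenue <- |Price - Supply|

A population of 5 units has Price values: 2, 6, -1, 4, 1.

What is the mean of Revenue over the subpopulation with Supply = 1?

Conditioning on Supply=1 selects the 4 unit(s) with Price ∈ {2, 6, 4, 1}. Their Revenue values: 1, 5, 3, 0. Mean = 2.25.

2.25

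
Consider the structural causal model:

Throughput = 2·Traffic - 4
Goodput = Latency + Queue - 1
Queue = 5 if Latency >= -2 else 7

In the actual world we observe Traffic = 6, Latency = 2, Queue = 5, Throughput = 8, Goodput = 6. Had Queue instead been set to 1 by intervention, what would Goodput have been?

do(Queue=1) replaces the equation Queue = 5 if Latency >= -2 else 7 with the constant Queue = 1.
Goodput = Latency + Queue - 1  [with Latency=2, Queue=1]  = 2

2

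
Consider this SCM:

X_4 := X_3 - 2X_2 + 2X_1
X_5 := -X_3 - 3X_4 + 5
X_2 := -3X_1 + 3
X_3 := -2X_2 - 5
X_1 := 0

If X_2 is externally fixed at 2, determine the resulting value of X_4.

-13

Under do(X_2=2), the mechanism X_2 := -3X_1 + 3 is discarded; X_2 is fixed at 2.
X_3 = -2X_2 - 5  [with X_2=2]  = -9
X_4 = X_3 - 2X_2 + 2X_1  [with X_3=-9, X_2=2, X_1=0]  = -13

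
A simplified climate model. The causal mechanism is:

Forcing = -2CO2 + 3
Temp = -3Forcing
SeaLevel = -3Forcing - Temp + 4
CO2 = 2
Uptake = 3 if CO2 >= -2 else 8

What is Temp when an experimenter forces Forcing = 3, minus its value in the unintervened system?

The intervention breaks the incoming arrows to Forcing: Forcing = -2CO2 + 3 no longer applies, and Forcing = 3.
Temp = -3Forcing  [with Forcing=3]  = -9
Without intervention: Forcing = -2CO2 + 3  [with CO2=2]  = -1; Temp = -3Forcing  [with Forcing=-1]  = 3.
Change = -9 − 3 = -12.

-12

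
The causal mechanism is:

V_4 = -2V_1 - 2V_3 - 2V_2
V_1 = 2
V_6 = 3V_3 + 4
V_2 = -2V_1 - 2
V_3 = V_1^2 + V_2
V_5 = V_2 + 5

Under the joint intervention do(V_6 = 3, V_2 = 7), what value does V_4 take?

Under do(V_6 = 3, V_2 = 7), each intervened variable's structural equation is replaced by its fixed value.
V_3 = V_1^2 + V_2  [with V_1=2, V_2=7]  = 11
V_4 = -2V_1 - 2V_3 - 2V_2  [with V_1=2, V_3=11, V_2=7]  = -40

-40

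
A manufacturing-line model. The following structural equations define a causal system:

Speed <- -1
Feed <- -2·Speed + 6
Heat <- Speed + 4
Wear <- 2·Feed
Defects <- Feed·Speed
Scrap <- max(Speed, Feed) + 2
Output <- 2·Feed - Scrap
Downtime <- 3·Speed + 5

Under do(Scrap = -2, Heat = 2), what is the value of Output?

Under do(Scrap = -2, Heat = 2), each intervened variable's structural equation is replaced by its fixed value.
Feed = -2·Speed + 6  [with Speed=-1]  = 8
Output = 2·Feed - Scrap  [with Feed=8, Scrap=-2]  = 18

18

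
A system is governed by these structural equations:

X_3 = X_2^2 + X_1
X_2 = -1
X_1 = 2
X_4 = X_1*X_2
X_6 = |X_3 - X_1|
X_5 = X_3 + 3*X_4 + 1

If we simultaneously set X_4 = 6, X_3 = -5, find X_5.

The joint intervention fixes X_4 = 6, X_3 = -5, removing each variable's own equation.
X_5 = X_3 + 3*X_4 + 1  [with X_3=-5, X_4=6]  = 14

14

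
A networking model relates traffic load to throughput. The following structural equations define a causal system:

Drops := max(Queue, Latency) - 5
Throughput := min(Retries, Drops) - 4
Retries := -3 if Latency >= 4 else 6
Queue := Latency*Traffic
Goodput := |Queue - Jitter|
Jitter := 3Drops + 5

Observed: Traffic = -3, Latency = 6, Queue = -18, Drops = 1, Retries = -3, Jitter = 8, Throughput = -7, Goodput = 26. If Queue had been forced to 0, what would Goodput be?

The intervention breaks the incoming arrows to Queue: Queue := Latency*Traffic no longer applies, and Queue = 0.
Drops = max(Queue, Latency) - 5  [with Queue=0, Latency=6]  = 1
Jitter = 3Drops + 5  [with Drops=1]  = 8
Goodput = |Queue - Jitter|  [with Queue=0, Jitter=8]  = 8

8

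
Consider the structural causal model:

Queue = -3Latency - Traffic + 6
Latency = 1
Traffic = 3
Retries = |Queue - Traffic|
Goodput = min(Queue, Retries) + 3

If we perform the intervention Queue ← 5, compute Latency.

Under do(Queue=5), the mechanism Queue = -3Latency - Traffic + 6 is discarded; Queue is fixed at 5.
Since Latency is not a descendant of the intervened variable, it is unaffected.

1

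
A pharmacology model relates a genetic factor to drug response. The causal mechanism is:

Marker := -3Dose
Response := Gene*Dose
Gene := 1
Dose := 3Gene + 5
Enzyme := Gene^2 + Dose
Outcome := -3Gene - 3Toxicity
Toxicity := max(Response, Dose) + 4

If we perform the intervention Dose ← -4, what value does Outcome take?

Under do(Dose=-4), the mechanism Dose := 3Gene + 5 is discarded; Dose is fixed at -4.
Response = Gene*Dose  [with Gene=1, Dose=-4]  = -4
Toxicity = max(Response, Dose) + 4  [with Response=-4, Dose=-4]  = 0
Outcome = -3Gene - 3Toxicity  [with Gene=1, Toxicity=0]  = -3

-3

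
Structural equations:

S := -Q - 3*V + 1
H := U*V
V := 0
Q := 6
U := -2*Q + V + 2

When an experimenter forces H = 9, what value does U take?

The intervention breaks the incoming arrows to H: H := U*V no longer applies, and H = 9.
Since U is not a descendant of the intervened variable, it is unaffected.
U = -2*Q + V + 2  [with Q=6, V=0]  = -10

-10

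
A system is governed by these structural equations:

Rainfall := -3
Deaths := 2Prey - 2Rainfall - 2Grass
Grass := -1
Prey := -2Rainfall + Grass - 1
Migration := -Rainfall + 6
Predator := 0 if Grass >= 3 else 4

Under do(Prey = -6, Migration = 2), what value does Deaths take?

The joint intervention fixes Prey = -6, Migration = 2, removing each variable's own equation.
Deaths = 2Prey - 2Rainfall - 2Grass  [with Prey=-6, Rainfall=-3, Grass=-1]  = -4

-4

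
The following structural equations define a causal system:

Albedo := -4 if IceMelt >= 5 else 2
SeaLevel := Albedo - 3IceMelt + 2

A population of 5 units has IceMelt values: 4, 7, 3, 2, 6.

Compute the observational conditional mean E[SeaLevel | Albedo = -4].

-21.5

Observing Albedo=-4 restricts to units where Albedo's equation naturally yields -4: IceMelt ∈ {7, 6}. In that subpopulation SeaLevel = -23, -20, mean -21.5.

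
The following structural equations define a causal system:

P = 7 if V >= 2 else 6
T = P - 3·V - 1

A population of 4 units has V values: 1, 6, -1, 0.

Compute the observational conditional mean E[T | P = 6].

E[T|P=6] averages over only the 3 units with P=6 (V = 1, -1, 0): T = 2, 8, 5, mean 5.

5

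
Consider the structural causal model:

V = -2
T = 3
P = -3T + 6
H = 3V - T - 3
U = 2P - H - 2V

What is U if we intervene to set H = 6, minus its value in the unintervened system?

-18

Intervening sets H = 6 and removes its equation (H = 3V - T - 3).
P = -3T + 6  [with T=3]  = -3
U = 2P - H - 2V  [with P=-3, H=6, V=-2]  = -8
Without intervention: P = -3T + 6  [with T=3]  = -3; H = 3V - T - 3  [with V=-2, T=3]  = -12; U = 2P - H - 2V  [with P=-3, H=-12, V=-2]  = 10.
Change = -8 − 10 = -18.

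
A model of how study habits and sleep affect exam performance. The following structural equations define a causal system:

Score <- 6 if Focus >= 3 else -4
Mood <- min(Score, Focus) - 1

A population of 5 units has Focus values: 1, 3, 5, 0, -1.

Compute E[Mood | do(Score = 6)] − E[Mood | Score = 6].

Under do(Score=6), Score's equation is replaced by Score=6 for every unit. Per-unit Mood: 0, 2, 4, -1, -2. Mean = 0.6.
Conditioning on Score=6 selects the 2 unit(s) with Focus ∈ {3, 5}. Their Mood values: 2, 4. Mean = 3.
Difference = 0.6 − 3 = -2.4.

-2.4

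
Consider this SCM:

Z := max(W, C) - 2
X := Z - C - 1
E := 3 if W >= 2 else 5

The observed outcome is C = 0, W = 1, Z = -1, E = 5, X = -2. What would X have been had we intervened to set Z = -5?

-6

do(Z=-5) replaces the equation Z := max(W, C) - 2 with the constant Z = -5.
X = Z - C - 1  [with Z=-5, C=0]  = -6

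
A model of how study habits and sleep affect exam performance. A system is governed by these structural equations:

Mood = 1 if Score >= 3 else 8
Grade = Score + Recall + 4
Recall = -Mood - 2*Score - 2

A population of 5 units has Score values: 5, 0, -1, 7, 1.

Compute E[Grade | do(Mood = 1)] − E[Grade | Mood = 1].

Under do(Mood=1), Mood's equation is replaced by Mood=1 for every unit. Per-unit Grade: -4, 1, 2, -6, 0. Mean = -1.4.
Conditioning on Mood=1 selects the 2 unit(s) with Score ∈ {5, 7}. Their Grade values: -4, -6. Mean = -5.
Difference = -1.4 − (-5) = 3.6.

3.6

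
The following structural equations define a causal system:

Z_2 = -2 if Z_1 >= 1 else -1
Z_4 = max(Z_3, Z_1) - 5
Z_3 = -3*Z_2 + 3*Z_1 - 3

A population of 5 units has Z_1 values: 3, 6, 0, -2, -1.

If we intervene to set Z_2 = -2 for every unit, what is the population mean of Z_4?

1.8

The intervention sets Z_2=-2 in all 5 units regardless of Z_1. Recomputing Z_4 per unit gives 7, 16, -2, -7, -5; average 1.8.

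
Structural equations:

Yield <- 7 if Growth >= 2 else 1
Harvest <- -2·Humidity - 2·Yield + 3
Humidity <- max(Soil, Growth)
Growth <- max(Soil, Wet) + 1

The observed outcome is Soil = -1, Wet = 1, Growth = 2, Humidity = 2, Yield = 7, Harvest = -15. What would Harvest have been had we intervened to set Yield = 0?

-1

The intervention breaks the incoming arrows to Yield: Yield <- 7 if Growth >= 2 else 1 no longer applies, and Yield = 0.
Growth = max(Soil, Wet) + 1  [with Soil=-1, Wet=1]  = 2
Humidity = max(Soil, Growth)  [with Soil=-1, Growth=2]  = 2
Harvest = -2·Humidity - 2·Yield + 3  [with Humidity=2, Yield=0]  = -1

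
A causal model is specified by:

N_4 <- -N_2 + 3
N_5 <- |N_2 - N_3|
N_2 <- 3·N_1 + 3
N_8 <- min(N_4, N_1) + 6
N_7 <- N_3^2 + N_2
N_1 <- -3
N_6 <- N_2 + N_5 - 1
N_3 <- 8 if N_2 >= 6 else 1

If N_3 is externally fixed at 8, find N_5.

14

do(N_3=8) replaces the equation N_3 <- 8 if N_2 >= 6 else 1 with the constant N_3 = 8.
N_2 = 3·N_1 + 3  [with N_1=-3]  = -6
N_5 = |N_2 - N_3|  [with N_2=-6, N_3=8]  = 14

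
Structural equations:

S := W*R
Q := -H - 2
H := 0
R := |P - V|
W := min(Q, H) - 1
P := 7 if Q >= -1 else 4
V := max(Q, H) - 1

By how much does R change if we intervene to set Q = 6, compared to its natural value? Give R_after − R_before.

Under do(Q=6), the mechanism Q := -H - 2 is discarded; Q is fixed at 6.
P = 7 if Q >= -1 else 4  [with Q=6]  = 7
V = max(Q, H) - 1  [with Q=6, H=0]  = 5
R = |P - V|  [with P=7, V=5]  = 2
Without intervention: Q = -H - 2  [with H=0]  = -2; P = 7 if Q >= -1 else 4  [with Q=-2]  = 4; V = max(Q, H) - 1  [with Q=-2, H=0]  = -1; R = |P - V|  [with P=4, V=-1]  = 5.
Change = 2 − 5 = -3.

-3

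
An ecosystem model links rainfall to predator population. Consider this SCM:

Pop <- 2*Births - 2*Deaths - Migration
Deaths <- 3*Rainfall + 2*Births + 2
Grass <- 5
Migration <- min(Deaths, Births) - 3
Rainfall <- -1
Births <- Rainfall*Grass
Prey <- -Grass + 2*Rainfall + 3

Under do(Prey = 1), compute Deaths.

do(Prey=1) replaces the equation Prey <- -Grass + 2*Rainfall + 3 with the constant Prey = 1.
Deaths is not downstream of the intervention, so its value is determined by the original equations.
Births = Rainfall*Grass  [with Rainfall=-1, Grass=5]  = -5
Deaths = 3*Rainfall + 2*Births + 2  [with Rainfall=-1, Births=-5]  = -11

-11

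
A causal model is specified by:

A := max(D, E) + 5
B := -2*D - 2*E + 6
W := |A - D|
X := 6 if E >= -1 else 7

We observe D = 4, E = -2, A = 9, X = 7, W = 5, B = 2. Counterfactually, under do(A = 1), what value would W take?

3

do(A=1) replaces the equation A := max(D, E) + 5 with the constant A = 1.
W = |A - D|  [with A=1, D=4]  = 3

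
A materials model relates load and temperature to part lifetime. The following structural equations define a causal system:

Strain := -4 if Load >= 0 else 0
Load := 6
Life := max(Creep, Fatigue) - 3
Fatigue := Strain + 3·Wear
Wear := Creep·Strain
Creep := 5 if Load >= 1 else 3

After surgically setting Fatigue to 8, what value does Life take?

The intervention breaks the incoming arrows to Fatigue: Fatigue := Strain + 3·Wear no longer applies, and Fatigue = 8.
Creep = 5 if Load >= 1 else 3  [with Load=6]  = 5
Life = max(Creep, Fatigue) - 3  [with Creep=5, Fatigue=8]  = 5

5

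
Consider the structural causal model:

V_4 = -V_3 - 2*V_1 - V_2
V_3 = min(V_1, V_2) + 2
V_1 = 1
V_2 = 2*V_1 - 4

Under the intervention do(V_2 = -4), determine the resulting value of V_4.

4

Under do(V_2=-4), the mechanism V_2 = 2*V_1 - 4 is discarded; V_2 is fixed at -4.
V_3 = min(V_1, V_2) + 2  [with V_1=1, V_2=-4]  = -2
V_4 = -V_3 - 2*V_1 - V_2  [with V_3=-2, V_1=1, V_2=-4]  = 4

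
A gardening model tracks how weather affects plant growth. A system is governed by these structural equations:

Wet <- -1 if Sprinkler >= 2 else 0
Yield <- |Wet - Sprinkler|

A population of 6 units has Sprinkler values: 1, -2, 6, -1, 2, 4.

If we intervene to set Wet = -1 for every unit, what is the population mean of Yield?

do(Wet=-1) breaks Wet's dependence on Sprinkler. With Wet=-1 fixed, Yield across the units is 2, 1, 7, 0, 3, 5, mean 3.

3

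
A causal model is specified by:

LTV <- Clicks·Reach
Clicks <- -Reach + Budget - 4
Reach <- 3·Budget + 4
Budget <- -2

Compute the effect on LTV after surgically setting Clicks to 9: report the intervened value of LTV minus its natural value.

The intervention breaks the incoming arrows to Clicks: Clicks <- -Reach + Budget - 4 no longer applies, and Clicks = 9.
Reach = 3·Budget + 4  [with Budget=-2]  = -2
LTV = Clicks·Reach  [with Clicks=9, Reach=-2]  = -18
Without intervention: Reach = 3·Budget + 4  [with Budget=-2]  = -2; Clicks = -Reach + Budget - 4  [with Reach=-2, Budget=-2]  = -4; LTV = Clicks·Reach  [with Clicks=-4, Reach=-2]  = 8.
Change = -18 − 8 = -26.

-26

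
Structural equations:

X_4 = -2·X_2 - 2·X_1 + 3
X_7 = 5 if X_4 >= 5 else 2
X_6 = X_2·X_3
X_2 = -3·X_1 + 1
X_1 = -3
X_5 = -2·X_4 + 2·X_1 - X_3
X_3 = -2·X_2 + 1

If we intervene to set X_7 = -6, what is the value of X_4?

-11

Under do(X_7=-6), the mechanism X_7 = 5 if X_4 >= 5 else 2 is discarded; X_7 is fixed at -6.
Since X_4 is not a descendant of the intervened variable, it is unaffected.
X_2 = -3·X_1 + 1  [with X_1=-3]  = 10
X_4 = -2·X_2 - 2·X_1 + 3  [with X_2=10, X_1=-3]  = -11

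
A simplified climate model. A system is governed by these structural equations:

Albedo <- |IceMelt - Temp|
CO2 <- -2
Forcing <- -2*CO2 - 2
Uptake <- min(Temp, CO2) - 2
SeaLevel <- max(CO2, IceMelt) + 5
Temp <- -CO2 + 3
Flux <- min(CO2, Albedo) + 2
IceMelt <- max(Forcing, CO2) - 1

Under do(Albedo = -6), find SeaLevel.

6

The intervention breaks the incoming arrows to Albedo: Albedo <- |IceMelt - Temp| no longer applies, and Albedo = -6.
Since SeaLevel is not a descendant of the intervened variable, it is unaffected.
Forcing = -2*CO2 - 2  [with CO2=-2]  = 2
IceMelt = max(Forcing, CO2) - 1  [with Forcing=2, CO2=-2]  = 1
SeaLevel = max(CO2, IceMelt) + 5  [with CO2=-2, IceMelt=1]  = 6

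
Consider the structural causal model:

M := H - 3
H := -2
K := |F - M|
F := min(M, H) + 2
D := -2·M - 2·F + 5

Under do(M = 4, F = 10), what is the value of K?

6

Under do(M = 4, F = 10), each intervened variable's structural equation is replaced by its fixed value.
K = |F - M|  [with F=10, M=4]  = 6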